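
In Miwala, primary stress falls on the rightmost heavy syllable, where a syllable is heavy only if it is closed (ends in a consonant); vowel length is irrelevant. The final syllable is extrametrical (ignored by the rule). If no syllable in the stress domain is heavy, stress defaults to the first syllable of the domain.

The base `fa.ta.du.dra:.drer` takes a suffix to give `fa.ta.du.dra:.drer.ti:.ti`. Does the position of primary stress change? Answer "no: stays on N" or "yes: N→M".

Base `fa.ta.du.dra:.drer` (5 syllables):
  The final syllable (5, drer) is extrametrical; the stress domain is syllables 1–4.
  Weights: 1 fa L, 2 ta L, 3 du L, 4 dra: L.
  No heavy syllable in the domain; default to the first syllable of the domain = syllable 1.
  → primary stress on syllable 1.
Suffixed `fa.ta.du.dra:.drer.ti:.ti` (7 syllables):
  The final syllable (7, ti) is extrametrical; the stress domain is syllables 1–6.
  Weights: 1 fa L, 2 ta L, 3 du L, 4 dra: L, 5 drer H, 6 ti: L.
  Heavy syllables in the domain: 5. The rightmost is syllable 5 (drer).
  → primary stress on syllable 5.

yes: 1→5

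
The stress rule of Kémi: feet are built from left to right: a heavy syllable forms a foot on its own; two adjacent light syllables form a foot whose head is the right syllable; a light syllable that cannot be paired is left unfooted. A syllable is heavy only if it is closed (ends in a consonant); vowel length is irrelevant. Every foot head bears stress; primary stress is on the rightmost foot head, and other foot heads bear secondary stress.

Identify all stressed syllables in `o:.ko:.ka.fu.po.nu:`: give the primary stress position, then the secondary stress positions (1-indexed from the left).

Weights: 1 o: L, 2 ko: L, 3 ka L, 4 fu L, 5 po L, 6 nu: L.
Parse left to right (heavy = foot alone; LL = one foot; stranded L unfooted): (o:.ˈko:) (ka.ˈfu) (po.ˈnu:).
Foot heads: 2, 4, 6.
Primary stress on the rightmost head = syllable 6.
Secondary stress on 2, 4: o:.ˌko:.ka.ˌfu.po.ˈnu:.

primary 6, secondary 2, 4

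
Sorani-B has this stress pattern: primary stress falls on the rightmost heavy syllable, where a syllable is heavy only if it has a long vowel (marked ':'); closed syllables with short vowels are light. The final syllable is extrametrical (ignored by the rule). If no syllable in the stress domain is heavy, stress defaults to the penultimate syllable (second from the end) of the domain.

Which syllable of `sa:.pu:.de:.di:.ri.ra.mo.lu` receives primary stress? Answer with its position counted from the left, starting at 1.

4

The final syllable (8, lu) is extrametrical; the stress domain is syllables 1–7.
Weights: 1 sa: H, 2 pu: H, 3 de: H, 4 di: H, 5 ri L, 6 ra L, 7 mo L.
Heavy syllables in the domain: 1, 2, 3, 4. The rightmost is syllable 4 (di:).
Primary stress: syllable 4 → sa:.pu:.de:.ˈdi:.ri.ra.mo.lu.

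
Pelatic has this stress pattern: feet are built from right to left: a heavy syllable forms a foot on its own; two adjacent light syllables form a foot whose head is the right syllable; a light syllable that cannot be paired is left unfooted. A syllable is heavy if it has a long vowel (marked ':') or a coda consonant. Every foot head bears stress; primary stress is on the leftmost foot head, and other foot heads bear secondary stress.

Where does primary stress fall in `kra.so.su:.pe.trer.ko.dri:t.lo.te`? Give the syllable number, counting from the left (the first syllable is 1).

Weights: 1 kra L, 2 so L, 3 su: H, 4 pe L, 5 trer H, 6 ko L, 7 dri:t H, 8 lo L, 9 te L.
Parse right to left (heavy = foot alone; LL = one foot; stranded L unfooted): (kra.ˈso) (ˈsu:) pe (ˈtrer) ko (ˈdri:t) (lo.ˈte).
Foot heads: 2, 3, 5, 7, 9.
Primary stress on the leftmost head = syllable 2.
Primary stress: syllable 2 → kra.ˈso.su:.pe.trer.ko.dri:t.lo.te.

2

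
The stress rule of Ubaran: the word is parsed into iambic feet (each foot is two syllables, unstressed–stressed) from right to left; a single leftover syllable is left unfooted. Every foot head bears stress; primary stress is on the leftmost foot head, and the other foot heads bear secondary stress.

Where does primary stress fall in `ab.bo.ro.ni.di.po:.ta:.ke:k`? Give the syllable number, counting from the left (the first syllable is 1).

Parse right to left into iambic (σˈσ) feet: (ab.ˈbo) (ro.ˈni) (di.ˈpo:) (ta:.ˈke:k).
Foot heads (stressed positions): 2, 4, 6, 8.
End Rule Leftmost: primary stress on the leftmost head = syllable 2.
Primary stress: syllable 2 → ab.ˈbo.ro.ni.di.po:.ta:.ke:k.

2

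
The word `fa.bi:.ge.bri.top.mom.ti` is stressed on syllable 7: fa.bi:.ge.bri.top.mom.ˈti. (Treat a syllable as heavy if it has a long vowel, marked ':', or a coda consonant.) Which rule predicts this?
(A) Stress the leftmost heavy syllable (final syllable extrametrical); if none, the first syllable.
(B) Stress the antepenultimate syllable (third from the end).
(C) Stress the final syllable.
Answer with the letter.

Rule A → syllable 2 (observed: 7).
Rule B → syllable 5 (observed: 7).
Rule C → syllable 7 ✓.

C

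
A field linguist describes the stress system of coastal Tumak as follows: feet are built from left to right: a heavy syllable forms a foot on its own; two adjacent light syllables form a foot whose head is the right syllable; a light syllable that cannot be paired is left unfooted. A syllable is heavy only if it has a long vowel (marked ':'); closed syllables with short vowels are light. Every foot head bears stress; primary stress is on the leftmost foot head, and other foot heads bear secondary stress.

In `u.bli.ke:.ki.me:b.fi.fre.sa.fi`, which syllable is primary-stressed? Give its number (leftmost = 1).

2

Weights: 1 u L, 2 bli L, 3 ke: H, 4 ki L, 5 me:b H, 6 fi L, 7 fre L, 8 sa L, 9 fi L.
Parse left to right (heavy = foot alone; LL = one foot; stranded L unfooted): (u.ˈbli) (ˈke:) ki (ˈme:b) (fi.ˈfre) (sa.ˈfi).
Foot heads: 2, 3, 5, 7, 9.
Primary stress on the leftmost head = syllable 2.
Primary stress: syllable 2 → u.ˈbli.ke:.ki.me:b.fi.fre.sa.fi.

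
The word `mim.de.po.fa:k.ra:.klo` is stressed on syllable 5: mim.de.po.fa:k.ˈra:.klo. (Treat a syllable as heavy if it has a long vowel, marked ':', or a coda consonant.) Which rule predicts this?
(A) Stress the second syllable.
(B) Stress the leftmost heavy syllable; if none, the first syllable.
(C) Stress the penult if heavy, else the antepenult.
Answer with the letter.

C

Rule A → syllable 2 (observed: 5).
Rule B → syllable 1 (observed: 5).
Rule C → syllable 5 ✓.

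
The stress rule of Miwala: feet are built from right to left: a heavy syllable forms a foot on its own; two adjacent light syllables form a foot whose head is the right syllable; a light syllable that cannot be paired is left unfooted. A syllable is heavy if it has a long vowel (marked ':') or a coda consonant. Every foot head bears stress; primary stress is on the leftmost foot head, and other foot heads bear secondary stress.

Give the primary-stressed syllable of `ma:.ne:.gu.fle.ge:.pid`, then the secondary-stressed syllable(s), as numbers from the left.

Weights: 1 ma: H, 2 ne: H, 3 gu L, 4 fle L, 5 ge: H, 6 pid H.
Parse right to left (heavy = foot alone; LL = one foot; stranded L unfooted): (ˈma:) (ˈne:) (gu.ˈfle) (ˈge:) (ˈpid).
Foot heads: 1, 2, 4, 5, 6.
Primary stress on the leftmost head = syllable 1.
Secondary stress on 2, 4, 5, 6: ˈma:.ˌne:.gu.ˌfle.ˌge:.ˌpid.

primary 1, secondary 2, 4, 5, 6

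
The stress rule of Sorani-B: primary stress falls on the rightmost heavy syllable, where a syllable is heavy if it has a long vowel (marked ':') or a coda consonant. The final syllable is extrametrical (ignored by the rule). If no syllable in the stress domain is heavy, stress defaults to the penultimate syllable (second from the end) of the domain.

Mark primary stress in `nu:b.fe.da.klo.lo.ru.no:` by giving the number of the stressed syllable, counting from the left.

The final syllable (7, no:) is extrametrical; the stress domain is syllables 1–6.
Weights: 1 nu:b H, 2 fe L, 3 da L, 4 klo L, 5 lo L, 6 ru L.
Heavy syllables in the domain: 1. The rightmost is syllable 1 (nu:b).
Primary stress: syllable 1 → ˈnu:b.fe.da.klo.lo.ru.no:.

1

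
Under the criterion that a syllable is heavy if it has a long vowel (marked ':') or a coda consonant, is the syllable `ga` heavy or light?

light

`ga`: short vowel, open (no coda). Short vowel, open → light.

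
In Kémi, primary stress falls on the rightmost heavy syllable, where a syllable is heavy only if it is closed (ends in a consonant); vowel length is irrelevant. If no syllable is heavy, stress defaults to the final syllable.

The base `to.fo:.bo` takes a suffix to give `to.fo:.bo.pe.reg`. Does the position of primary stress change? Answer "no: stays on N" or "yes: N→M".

yes: 3→5

Base `to.fo:.bo` (3 syllables):
  Weights: 1 to L, 2 fo: L, 3 bo L.
  No heavy syllable in the domain; default to the final syllable = syllable 3.
  → primary stress on syllable 3.
Suffixed `to.fo:.bo.pe.reg` (5 syllables):
  Weights: 1 to L, 2 fo: L, 3 bo L, 4 pe L, 5 reg H.
  Heavy syllables in the domain: 5. The rightmost is syllable 5 (reg).
  → primary stress on syllable 5.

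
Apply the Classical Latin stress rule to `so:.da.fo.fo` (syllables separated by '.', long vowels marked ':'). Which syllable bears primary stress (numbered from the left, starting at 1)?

2

Classical Latin: stress the penult if heavy (long vowel or closed), else the antepenult.
Weights: 2 da L, 3 fo L, 4 fo L.
The penult (syllable 3, fo) is light, so stress falls on the antepenult (syllable 2, da).
Stress on syllable 2: so:.ˈda.fo.fo.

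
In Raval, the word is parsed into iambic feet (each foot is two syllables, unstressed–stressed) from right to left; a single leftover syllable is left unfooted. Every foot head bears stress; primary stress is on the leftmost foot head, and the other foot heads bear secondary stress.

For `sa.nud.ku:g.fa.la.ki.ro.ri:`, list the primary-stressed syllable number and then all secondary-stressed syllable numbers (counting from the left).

primary 2, secondary 4, 6, 8

Parse right to left into iambic (σˈσ) feet: (sa.ˈnud) (ku:g.ˈfa) (la.ˈki) (ro.ˈri:).
Foot heads (stressed positions): 2, 4, 6, 8.
End Rule Leftmost: primary stress on the leftmost head = syllable 2.
Secondary stress on 4, 6, 8: sa.ˈnud.ku:g.ˌfa.la.ˌki.ro.ˌri:.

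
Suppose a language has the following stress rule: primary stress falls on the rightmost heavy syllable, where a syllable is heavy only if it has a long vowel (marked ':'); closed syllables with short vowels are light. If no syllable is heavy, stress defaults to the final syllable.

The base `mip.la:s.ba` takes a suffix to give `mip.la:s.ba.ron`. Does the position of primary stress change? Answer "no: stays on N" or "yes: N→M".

Base `mip.la:s.ba` (3 syllables):
  Weights: 1 mip L, 2 la:s H, 3 ba L.
  Heavy syllables in the domain: 2. The rightmost is syllable 2 (la:s).
  → primary stress on syllable 2.
Suffixed `mip.la:s.ba.ron` (4 syllables):
  Weights: 1 mip L, 2 la:s H, 3 ba L, 4 ron L.
  Heavy syllables in the domain: 2. The rightmost is syllable 2 (la:s).
  → primary stress on syllable 2.

no: stays on 2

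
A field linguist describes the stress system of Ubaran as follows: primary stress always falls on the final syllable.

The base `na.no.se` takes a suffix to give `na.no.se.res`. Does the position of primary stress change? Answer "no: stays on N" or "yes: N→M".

Base `na.no.se` (3 syllables):
  The word has 3 syllables; the final syllable is syllable 3 (se).
  → primary stress on syllable 3.
Suffixed `na.no.se.res` (4 syllables):
  The word has 4 syllables; the final syllable is syllable 4 (res).
  → primary stress on syllable 4.

yes: 3→4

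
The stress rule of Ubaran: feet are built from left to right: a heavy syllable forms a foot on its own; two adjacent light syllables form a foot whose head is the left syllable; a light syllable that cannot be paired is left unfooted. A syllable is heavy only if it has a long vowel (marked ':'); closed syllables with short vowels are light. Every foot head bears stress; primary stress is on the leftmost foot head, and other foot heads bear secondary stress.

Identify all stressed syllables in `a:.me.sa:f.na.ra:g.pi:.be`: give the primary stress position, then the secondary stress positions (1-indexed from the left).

primary 1, secondary 3, 5, 6

Weights: 1 a: H, 2 me L, 3 sa:f H, 4 na L, 5 ra:g H, 6 pi: H, 7 be L.
Parse left to right (heavy = foot alone; LL = one foot; stranded L unfooted): (ˈa:) me (ˈsa:f) na (ˈra:g) (ˈpi:) be.
Foot heads: 1, 3, 5, 6.
Primary stress on the leftmost head = syllable 1.
Secondary stress on 3, 5, 6: ˈa:.me.ˌsa:f.na.ˌra:g.ˌpi:.be.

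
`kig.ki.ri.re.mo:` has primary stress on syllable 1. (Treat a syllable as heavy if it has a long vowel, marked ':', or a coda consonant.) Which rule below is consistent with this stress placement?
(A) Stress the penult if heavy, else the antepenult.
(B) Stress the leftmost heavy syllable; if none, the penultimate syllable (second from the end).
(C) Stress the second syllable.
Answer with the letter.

B

Rule A → syllable 3 (observed: 1).
Rule B → syllable 1 ✓.
Rule C → syllable 2 (observed: 1).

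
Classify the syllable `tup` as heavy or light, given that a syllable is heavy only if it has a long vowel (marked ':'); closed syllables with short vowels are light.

light

`tup`: short vowel, closed (coda /p/). Short vowel → light.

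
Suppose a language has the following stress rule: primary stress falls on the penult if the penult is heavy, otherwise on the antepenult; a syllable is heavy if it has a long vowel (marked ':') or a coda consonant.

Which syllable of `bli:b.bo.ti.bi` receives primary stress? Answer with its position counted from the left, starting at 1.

Weights: 2 bo L, 3 ti L, 4 bi L.
The penult (syllable 3, ti) is light, so stress falls on the antepenult (syllable 2, bo).
Primary stress: syllable 2 → bli:b.ˈbo.ti.bi.

2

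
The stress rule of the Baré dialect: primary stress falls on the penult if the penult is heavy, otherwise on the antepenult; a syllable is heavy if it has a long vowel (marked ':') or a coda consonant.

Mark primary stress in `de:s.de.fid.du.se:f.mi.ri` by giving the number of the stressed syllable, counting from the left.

Weights: 5 se:f H, 6 mi L, 7 ri L.
The penult (syllable 6, mi) is light, so stress falls on the antepenult (syllable 5, se:f).
Primary stress: syllable 5 → de:s.de.fid.du.ˈse:f.mi.ri.

5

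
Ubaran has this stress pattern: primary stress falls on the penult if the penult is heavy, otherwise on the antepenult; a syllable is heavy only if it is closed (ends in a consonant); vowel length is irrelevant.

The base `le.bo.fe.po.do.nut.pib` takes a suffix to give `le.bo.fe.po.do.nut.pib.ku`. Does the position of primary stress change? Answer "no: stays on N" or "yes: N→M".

Base `le.bo.fe.po.do.nut.pib` (7 syllables):
  Weights: 5 do L, 6 nut H, 7 pib H.
  The penult (syllable 6, nut) is heavy, so it takes stress.
  → primary stress on syllable 6.
Suffixed `le.bo.fe.po.do.nut.pib.ku` (8 syllables):
  Weights: 6 nut H, 7 pib H, 8 ku L.
  The penult (syllable 7, pib) is heavy, so it takes stress.
  → primary stress on syllable 7.

yes: 6→7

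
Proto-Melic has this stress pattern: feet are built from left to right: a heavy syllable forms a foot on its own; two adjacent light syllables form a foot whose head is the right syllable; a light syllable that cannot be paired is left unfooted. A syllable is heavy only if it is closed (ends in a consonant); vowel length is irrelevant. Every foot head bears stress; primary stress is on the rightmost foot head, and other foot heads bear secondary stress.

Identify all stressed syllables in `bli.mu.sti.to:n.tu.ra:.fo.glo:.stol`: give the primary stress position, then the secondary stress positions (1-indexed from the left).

primary 9, secondary 2, 4, 6, 8

Weights: 1 bli L, 2 mu L, 3 sti L, 4 to:n H, 5 tu L, 6 ra: L, 7 fo L, 8 glo: L, 9 stol H.
Parse left to right (heavy = foot alone; LL = one foot; stranded L unfooted): (bli.ˈmu) sti (ˈto:n) (tu.ˈra:) (fo.ˈglo:) (ˈstol).
Foot heads: 2, 4, 6, 8, 9.
Primary stress on the rightmost head = syllable 9.
Secondary stress on 2, 4, 6, 8: bli.ˌmu.sti.ˌto:n.tu.ˌra:.fo.ˌglo:.ˈstol.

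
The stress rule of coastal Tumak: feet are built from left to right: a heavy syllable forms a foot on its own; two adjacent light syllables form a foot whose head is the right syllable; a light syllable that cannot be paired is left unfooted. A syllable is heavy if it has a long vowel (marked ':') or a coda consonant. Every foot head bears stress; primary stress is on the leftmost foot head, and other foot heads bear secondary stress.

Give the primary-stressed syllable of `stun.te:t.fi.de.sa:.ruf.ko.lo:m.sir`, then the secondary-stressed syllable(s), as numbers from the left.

Weights: 1 stun H, 2 te:t H, 3 fi L, 4 de L, 5 sa: H, 6 ruf H, 7 ko L, 8 lo:m H, 9 sir H.
Parse left to right (heavy = foot alone; LL = one foot; stranded L unfooted): (ˈstun) (ˈte:t) (fi.ˈde) (ˈsa:) (ˈruf) ko (ˈlo:m) (ˈsir).
Foot heads: 1, 2, 4, 5, 6, 8, 9.
Primary stress on the leftmost head = syllable 1.
Secondary stress on 2, 4, 5, 6, 8, 9: ˈstun.ˌte:t.fi.ˌde.ˌsa:.ˌruf.ko.ˌlo:m.ˌsir.

primary 1, secondary 2, 4, 5, 6, 8, 9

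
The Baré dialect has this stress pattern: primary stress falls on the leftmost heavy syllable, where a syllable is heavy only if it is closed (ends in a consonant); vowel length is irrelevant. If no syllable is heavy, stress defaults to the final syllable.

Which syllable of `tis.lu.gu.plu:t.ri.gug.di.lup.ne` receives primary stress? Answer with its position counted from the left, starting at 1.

1

Weights: 1 tis H, 2 lu L, 3 gu L, 4 plu:t H, 5 ri L, 6 gug H, 7 di L, 8 lup H, 9 ne L.
Heavy syllables in the domain: 1, 4, 6, 8. The leftmost is syllable 1 (tis).
Primary stress: syllable 1 → ˈtis.lu.gu.plu:t.ri.gug.di.lup.ne.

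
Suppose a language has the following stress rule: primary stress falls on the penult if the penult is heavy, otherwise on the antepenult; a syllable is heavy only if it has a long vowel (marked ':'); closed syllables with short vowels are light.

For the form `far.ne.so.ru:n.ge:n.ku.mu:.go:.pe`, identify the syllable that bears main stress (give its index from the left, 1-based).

Weights: 7 mu: H, 8 go: H, 9 pe L.
The penult (syllable 8, go:) is heavy, so it takes stress.
Primary stress: syllable 8 → far.ne.so.ru:n.ge:n.ku.mu:.ˈgo:.pe.

8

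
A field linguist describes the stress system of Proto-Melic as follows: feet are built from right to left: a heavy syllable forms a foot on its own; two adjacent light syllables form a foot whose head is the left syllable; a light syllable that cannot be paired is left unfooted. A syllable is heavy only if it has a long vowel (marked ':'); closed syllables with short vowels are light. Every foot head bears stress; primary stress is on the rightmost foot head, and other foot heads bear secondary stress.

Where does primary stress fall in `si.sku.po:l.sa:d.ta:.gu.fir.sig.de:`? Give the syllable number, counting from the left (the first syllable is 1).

9

Weights: 1 si L, 2 sku L, 3 po:l H, 4 sa:d H, 5 ta: H, 6 gu L, 7 fir L, 8 sig L, 9 de: H.
Parse right to left (heavy = foot alone; LL = one foot; stranded L unfooted): (ˈsi.sku) (ˈpo:l) (ˈsa:d) (ˈta:) gu (ˈfir.sig) (ˈde:).
Foot heads: 1, 3, 4, 5, 7, 9.
Primary stress on the rightmost head = syllable 9.
Primary stress: syllable 9 → si.sku.po:l.sa:d.ta:.gu.fir.sig.ˈde:.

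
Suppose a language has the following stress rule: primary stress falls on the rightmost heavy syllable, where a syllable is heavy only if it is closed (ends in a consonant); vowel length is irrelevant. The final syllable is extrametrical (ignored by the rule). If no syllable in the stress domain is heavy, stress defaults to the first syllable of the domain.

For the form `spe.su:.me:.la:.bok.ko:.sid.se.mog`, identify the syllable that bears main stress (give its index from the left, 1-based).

The final syllable (9, mog) is extrametrical; the stress domain is syllables 1–8.
Weights: 1 spe L, 2 su: L, 3 me: L, 4 la: L, 5 bok H, 6 ko: L, 7 sid H, 8 se L.
Heavy syllables in the domain: 5, 7. The rightmost is syllable 7 (sid).
Primary stress: syllable 7 → spe.su:.me:.la:.bok.ko:.ˈsid.se.mog.

7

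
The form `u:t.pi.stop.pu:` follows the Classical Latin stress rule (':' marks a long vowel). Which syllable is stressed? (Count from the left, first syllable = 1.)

3

Classical Latin: stress the penult if heavy (long vowel or closed), else the antepenult.
Weights: 2 pi L, 3 stop H, 4 pu: H.
The penult (syllable 3, stop) is heavy, so it takes stress.
Stress on syllable 3: u:t.pi.ˈstop.pu:.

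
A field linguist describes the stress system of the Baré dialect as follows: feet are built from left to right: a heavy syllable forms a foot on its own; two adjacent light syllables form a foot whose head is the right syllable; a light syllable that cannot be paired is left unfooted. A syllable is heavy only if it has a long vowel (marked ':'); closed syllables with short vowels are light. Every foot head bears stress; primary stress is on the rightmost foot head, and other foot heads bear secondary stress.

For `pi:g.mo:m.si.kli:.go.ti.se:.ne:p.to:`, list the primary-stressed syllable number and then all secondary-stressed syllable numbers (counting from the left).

Weights: 1 pi:g H, 2 mo:m H, 3 si L, 4 kli: H, 5 go L, 6 ti L, 7 se: H, 8 ne:p H, 9 to: H.
Parse left to right (heavy = foot alone; LL = one foot; stranded L unfooted): (ˈpi:g) (ˈmo:m) si (ˈkli:) (go.ˈti) (ˈse:) (ˈne:p) (ˈto:).
Foot heads: 1, 2, 4, 6, 7, 8, 9.
Primary stress on the rightmost head = syllable 9.
Secondary stress on 1, 2, 4, 6, 7, 8: ˌpi:g.ˌmo:m.si.ˌkli:.go.ˌti.ˌse:.ˌne:p.ˈto:.

primary 9, secondary 1, 2, 4, 6, 7, 8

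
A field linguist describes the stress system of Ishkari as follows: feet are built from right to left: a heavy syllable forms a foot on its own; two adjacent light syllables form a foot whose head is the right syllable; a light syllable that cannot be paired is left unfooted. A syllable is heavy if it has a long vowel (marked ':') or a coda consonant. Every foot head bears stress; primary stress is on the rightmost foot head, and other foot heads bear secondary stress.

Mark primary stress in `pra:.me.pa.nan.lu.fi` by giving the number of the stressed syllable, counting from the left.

Weights: 1 pra: H, 2 me L, 3 pa L, 4 nan H, 5 lu L, 6 fi L.
Parse right to left (heavy = foot alone; LL = one foot; stranded L unfooted): (ˈpra:) (me.ˈpa) (ˈnan) (lu.ˈfi).
Foot heads: 1, 3, 4, 6.
Primary stress on the rightmost head = syllable 6.
Primary stress: syllable 6 → pra:.me.pa.nan.lu.ˈfi.

6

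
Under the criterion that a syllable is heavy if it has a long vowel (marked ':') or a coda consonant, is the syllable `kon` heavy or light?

`kon`: short vowel, closed (coda /n/). Closed → heavy.

heavy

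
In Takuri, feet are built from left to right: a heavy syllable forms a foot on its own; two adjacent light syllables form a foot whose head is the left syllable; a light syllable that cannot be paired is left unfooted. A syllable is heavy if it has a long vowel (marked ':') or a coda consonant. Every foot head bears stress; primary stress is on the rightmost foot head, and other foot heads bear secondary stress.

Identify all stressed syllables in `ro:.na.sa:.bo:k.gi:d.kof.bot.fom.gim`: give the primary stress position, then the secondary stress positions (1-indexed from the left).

Weights: 1 ro: H, 2 na L, 3 sa: H, 4 bo:k H, 5 gi:d H, 6 kof H, 7 bot H, 8 fom H, 9 gim H.
Parse left to right (heavy = foot alone; LL = one foot; stranded L unfooted): (ˈro:) na (ˈsa:) (ˈbo:k) (ˈgi:d) (ˈkof) (ˈbot) (ˈfom) (ˈgim).
Foot heads: 1, 3, 4, 5, 6, 7, 8, 9.
Primary stress on the rightmost head = syllable 9.
Secondary stress on 1, 3, 4, 5, 6, 7, 8: ˌro:.na.ˌsa:.ˌbo:k.ˌgi:d.ˌkof.ˌbot.ˌfom.ˈgim.

primary 9, secondary 1, 3, 4, 5, 6, 7, 8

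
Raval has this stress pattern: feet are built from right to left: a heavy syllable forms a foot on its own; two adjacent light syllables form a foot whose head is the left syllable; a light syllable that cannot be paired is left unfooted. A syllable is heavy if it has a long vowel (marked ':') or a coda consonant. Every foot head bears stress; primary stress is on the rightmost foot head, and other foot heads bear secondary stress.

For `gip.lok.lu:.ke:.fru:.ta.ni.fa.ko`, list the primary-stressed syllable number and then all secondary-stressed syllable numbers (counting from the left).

primary 8, secondary 1, 2, 3, 4, 5, 6

Weights: 1 gip H, 2 lok H, 3 lu: H, 4 ke: H, 5 fru: H, 6 ta L, 7 ni L, 8 fa L, 9 ko L.
Parse right to left (heavy = foot alone; LL = one foot; stranded L unfooted): (ˈgip) (ˈlok) (ˈlu:) (ˈke:) (ˈfru:) (ˈta.ni) (ˈfa.ko).
Foot heads: 1, 2, 3, 4, 5, 6, 8.
Primary stress on the rightmost head = syllable 8.
Secondary stress on 1, 2, 3, 4, 5, 6: ˌgip.ˌlok.ˌlu:.ˌke:.ˌfru:.ˌta.ni.ˈfa.ko.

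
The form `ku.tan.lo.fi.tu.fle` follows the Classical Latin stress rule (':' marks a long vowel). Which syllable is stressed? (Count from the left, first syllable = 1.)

Classical Latin: stress the penult if heavy (long vowel or closed), else the antepenult.
Weights: 4 fi L, 5 tu L, 6 fle L.
The penult (syllable 5, tu) is light, so stress falls on the antepenult (syllable 4, fi).
Stress on syllable 4: ku.tan.lo.ˈfi.tu.fle.

4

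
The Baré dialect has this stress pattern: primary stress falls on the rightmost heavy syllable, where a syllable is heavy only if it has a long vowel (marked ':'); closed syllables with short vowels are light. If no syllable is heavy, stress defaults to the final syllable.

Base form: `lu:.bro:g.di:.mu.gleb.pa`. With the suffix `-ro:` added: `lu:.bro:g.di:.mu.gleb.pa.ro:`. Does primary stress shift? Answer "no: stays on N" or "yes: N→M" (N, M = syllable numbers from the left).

yes: 3→7

Base `lu:.bro:g.di:.mu.gleb.pa` (6 syllables):
  Weights: 1 lu: H, 2 bro:g H, 3 di: H, 4 mu L, 5 gleb L, 6 pa L.
  Heavy syllables in the domain: 1, 2, 3. The rightmost is syllable 3 (di:).
  → primary stress on syllable 3.
Suffixed `lu:.bro:g.di:.mu.gleb.pa.ro:` (7 syllables):
  Weights: 1 lu: H, 2 bro:g H, 3 di: H, 4 mu L, 5 gleb L, 6 pa L, 7 ro: H.
  Heavy syllables in the domain: 1, 2, 3, 7. The rightmost is syllable 7 (ro:).
  → primary stress on syllable 7.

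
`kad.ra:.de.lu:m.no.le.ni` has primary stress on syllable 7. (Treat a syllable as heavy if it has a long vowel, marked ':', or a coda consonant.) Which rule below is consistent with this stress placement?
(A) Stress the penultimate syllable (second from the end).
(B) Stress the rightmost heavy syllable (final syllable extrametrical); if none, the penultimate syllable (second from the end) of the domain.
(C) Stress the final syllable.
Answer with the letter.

C

Rule A → syllable 6 (observed: 7).
Rule B → syllable 4 (observed: 7).
Rule C → syllable 7 ✓.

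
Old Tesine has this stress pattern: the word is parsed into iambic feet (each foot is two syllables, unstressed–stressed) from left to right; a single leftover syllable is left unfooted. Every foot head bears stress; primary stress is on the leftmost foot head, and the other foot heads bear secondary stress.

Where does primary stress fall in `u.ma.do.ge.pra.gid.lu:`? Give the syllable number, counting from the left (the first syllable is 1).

Parse left to right into iambic (σˈσ) feet: (u.ˈma) (do.ˈge) (pra.ˈgid) lu:. Syllable 7 is left unfooted.
Foot heads (stressed positions): 2, 4, 6.
End Rule Leftmost: primary stress on the leftmost head = syllable 2.
Primary stress: syllable 2 → u.ˈma.do.ge.pra.gid.lu:.

2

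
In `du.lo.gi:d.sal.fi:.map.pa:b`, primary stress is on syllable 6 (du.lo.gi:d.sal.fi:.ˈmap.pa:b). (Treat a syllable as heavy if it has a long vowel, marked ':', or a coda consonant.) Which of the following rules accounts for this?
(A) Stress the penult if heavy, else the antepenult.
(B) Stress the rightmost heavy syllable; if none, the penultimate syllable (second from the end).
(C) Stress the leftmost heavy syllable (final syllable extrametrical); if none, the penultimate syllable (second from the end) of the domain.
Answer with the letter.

Rule A → syllable 6 ✓.
Rule B → syllable 7 (observed: 6).
Rule C → syllable 3 (observed: 6).

A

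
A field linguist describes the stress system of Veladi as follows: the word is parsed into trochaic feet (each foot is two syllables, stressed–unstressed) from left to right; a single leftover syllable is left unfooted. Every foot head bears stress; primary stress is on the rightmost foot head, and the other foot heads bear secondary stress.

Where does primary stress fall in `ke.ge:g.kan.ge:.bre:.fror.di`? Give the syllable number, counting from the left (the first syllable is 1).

5

Parse left to right into trochaic (ˈσσ) feet: (ˈke.ge:g) (ˈkan.ge:) (ˈbre:.fror) di. Syllable 7 is left unfooted.
Foot heads (stressed positions): 1, 3, 5.
End Rule Rightmost: primary stress on the rightmost head = syllable 5.
Primary stress: syllable 5 → ke.ge:g.kan.ge:.ˈbre:.fror.di.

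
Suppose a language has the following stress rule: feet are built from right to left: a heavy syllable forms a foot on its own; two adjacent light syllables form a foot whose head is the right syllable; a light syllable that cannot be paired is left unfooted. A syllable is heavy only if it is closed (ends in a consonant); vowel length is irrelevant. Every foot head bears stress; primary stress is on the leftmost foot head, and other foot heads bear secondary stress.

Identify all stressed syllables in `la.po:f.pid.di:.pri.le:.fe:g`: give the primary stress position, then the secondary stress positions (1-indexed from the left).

primary 2, secondary 3, 6, 7

Weights: 1 la L, 2 po:f H, 3 pid H, 4 di: L, 5 pri L, 6 le: L, 7 fe:g H.
Parse right to left (heavy = foot alone; LL = one foot; stranded L unfooted): la (ˈpo:f) (ˈpid) di: (pri.ˈle:) (ˈfe:g).
Foot heads: 2, 3, 6, 7.
Primary stress on the leftmost head = syllable 2.
Secondary stress on 3, 6, 7: la.ˈpo:f.ˌpid.di:.pri.ˌle:.ˌfe:g.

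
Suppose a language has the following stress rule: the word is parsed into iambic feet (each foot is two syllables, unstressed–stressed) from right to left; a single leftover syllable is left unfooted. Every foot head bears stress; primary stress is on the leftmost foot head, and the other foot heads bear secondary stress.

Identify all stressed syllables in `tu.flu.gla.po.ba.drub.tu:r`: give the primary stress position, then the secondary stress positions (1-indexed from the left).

Parse right to left into iambic (σˈσ) feet: tu (flu.ˈgla) (po.ˈba) (drub.ˈtu:r). Syllable 1 is left unfooted.
Foot heads (stressed positions): 3, 5, 7.
End Rule Leftmost: primary stress on the leftmost head = syllable 3.
Secondary stress on 5, 7: tu.flu.ˈgla.po.ˌba.drub.ˌtu:r.

primary 3, secondary 5, 7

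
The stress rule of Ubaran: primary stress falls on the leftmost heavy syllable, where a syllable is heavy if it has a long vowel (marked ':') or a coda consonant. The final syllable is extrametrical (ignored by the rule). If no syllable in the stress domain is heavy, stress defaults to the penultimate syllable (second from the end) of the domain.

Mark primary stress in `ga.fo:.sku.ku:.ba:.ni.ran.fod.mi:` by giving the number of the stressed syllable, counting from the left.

2

The final syllable (9, mi:) is extrametrical; the stress domain is syllables 1–8.
Weights: 1 ga L, 2 fo: H, 3 sku L, 4 ku: H, 5 ba: H, 6 ni L, 7 ran H, 8 fod H.
Heavy syllables in the domain: 2, 4, 5, 7, 8. The leftmost is syllable 2 (fo:).
Primary stress: syllable 2 → ga.ˈfo:.sku.ku:.ba:.ni.ran.fod.mi:.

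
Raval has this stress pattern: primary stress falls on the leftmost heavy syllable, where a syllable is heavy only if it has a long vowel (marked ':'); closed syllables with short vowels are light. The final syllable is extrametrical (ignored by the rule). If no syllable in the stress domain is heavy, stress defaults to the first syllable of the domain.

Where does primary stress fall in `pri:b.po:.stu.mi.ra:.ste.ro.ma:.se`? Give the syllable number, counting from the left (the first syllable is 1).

The final syllable (9, se) is extrametrical; the stress domain is syllables 1–8.
Weights: 1 pri:b H, 2 po: H, 3 stu L, 4 mi L, 5 ra: H, 6 ste L, 7 ro L, 8 ma: H.
Heavy syllables in the domain: 1, 2, 5, 8. The leftmost is syllable 1 (pri:b).
Primary stress: syllable 1 → ˈpri:b.po:.stu.mi.ra:.ste.ro.ma:.se.

1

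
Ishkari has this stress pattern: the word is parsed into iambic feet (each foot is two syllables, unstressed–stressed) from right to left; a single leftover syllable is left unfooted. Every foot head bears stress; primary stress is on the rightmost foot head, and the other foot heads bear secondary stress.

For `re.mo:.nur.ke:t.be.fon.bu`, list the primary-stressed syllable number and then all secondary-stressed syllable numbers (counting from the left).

Parse right to left into iambic (σˈσ) feet: re (mo:.ˈnur) (ke:t.ˈbe) (fon.ˈbu). Syllable 1 is left unfooted.
Foot heads (stressed positions): 3, 5, 7.
End Rule Rightmost: primary stress on the rightmost head = syllable 7.
Secondary stress on 3, 5: re.mo:.ˌnur.ke:t.ˌbe.fon.ˈbu.

primary 7, secondary 3, 5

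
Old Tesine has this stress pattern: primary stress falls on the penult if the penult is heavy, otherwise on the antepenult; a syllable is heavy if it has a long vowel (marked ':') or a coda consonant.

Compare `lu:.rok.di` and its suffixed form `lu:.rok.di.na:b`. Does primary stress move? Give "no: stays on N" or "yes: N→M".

no: stays on 2

Base `lu:.rok.di` (3 syllables):
  Weights: 1 lu: H, 2 rok H, 3 di L.
  The penult (syllable 2, rok) is heavy, so it takes stress.
  → primary stress on syllable 2.
Suffixed `lu:.rok.di.na:b` (4 syllables):
  Weights: 2 rok H, 3 di L, 4 na:b H.
  The penult (syllable 3, di) is light, so stress falls on the antepenult (syllable 2, rok).
  → primary stress on syllable 2.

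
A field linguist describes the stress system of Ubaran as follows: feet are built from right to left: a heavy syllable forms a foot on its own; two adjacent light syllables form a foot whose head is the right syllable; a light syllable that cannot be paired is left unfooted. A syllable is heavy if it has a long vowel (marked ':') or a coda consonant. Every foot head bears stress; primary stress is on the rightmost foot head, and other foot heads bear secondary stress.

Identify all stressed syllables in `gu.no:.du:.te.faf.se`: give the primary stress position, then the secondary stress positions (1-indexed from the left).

Weights: 1 gu L, 2 no: H, 3 du: H, 4 te L, 5 faf H, 6 se L.
Parse right to left (heavy = foot alone; LL = one foot; stranded L unfooted): gu (ˈno:) (ˈdu:) te (ˈfaf) se.
Foot heads: 2, 3, 5.
Primary stress on the rightmost head = syllable 5.
Secondary stress on 2, 3: gu.ˌno:.ˌdu:.te.ˈfaf.se.

primary 5, secondary 2, 3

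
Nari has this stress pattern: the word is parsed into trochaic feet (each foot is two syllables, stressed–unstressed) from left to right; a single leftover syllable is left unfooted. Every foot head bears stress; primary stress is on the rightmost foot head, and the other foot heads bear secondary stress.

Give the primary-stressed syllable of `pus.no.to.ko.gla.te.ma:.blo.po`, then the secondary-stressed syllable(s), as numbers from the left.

primary 7, secondary 1, 3, 5

Parse left to right into trochaic (ˈσσ) feet: (ˈpus.no) (ˈto.ko) (ˈgla.te) (ˈma:.blo) po. Syllable 9 is left unfooted.
Foot heads (stressed positions): 1, 3, 5, 7.
End Rule Rightmost: primary stress on the rightmost head = syllable 7.
Secondary stress on 1, 3, 5: ˌpus.no.ˌto.ko.ˌgla.te.ˈma:.blo.po.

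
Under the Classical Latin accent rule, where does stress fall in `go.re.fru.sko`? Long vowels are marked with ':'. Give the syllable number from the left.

Classical Latin: stress the penult if heavy (long vowel or closed), else the antepenult.
Weights: 2 re L, 3 fru L, 4 sko L.
The penult (syllable 3, fru) is light, so stress falls on the antepenult (syllable 2, re).
Stress on syllable 2: go.ˈre.fru.sko.

2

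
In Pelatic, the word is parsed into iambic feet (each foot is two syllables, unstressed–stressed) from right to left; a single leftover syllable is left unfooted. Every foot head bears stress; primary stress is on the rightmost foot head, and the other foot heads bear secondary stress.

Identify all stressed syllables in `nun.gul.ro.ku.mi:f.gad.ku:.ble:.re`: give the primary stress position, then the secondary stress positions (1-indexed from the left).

Parse right to left into iambic (σˈσ) feet: nun (gul.ˈro) (ku.ˈmi:f) (gad.ˈku:) (ble:.ˈre). Syllable 1 is left unfooted.
Foot heads (stressed positions): 3, 5, 7, 9.
End Rule Rightmost: primary stress on the rightmost head = syllable 9.
Secondary stress on 3, 5, 7: nun.gul.ˌro.ku.ˌmi:f.gad.ˌku:.ble:.ˈre.

primary 9, secondary 3, 5, 7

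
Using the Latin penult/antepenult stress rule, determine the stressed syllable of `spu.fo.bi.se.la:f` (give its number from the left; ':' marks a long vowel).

3

Classical Latin: stress the penult if heavy (long vowel or closed), else the antepenult.
Weights: 3 bi L, 4 se L, 5 la:f H.
The penult (syllable 4, se) is light, so stress falls on the antepenult (syllable 3, bi).
Stress on syllable 3: spu.fo.ˈbi.se.la:f.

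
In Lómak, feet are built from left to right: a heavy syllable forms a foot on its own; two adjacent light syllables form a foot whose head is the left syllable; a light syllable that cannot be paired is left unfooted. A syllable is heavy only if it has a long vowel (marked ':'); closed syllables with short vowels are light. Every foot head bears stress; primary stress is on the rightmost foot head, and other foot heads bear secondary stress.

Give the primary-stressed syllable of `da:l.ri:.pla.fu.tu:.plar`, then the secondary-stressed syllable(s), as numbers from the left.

primary 5, secondary 1, 2, 3

Weights: 1 da:l H, 2 ri: H, 3 pla L, 4 fu L, 5 tu: H, 6 plar L.
Parse left to right (heavy = foot alone; LL = one foot; stranded L unfooted): (ˈda:l) (ˈri:) (ˈpla.fu) (ˈtu:) plar.
Foot heads: 1, 2, 3, 5.
Primary stress on the rightmost head = syllable 5.
Secondary stress on 1, 2, 3: ˌda:l.ˌri:.ˌpla.fu.ˈtu:.plar.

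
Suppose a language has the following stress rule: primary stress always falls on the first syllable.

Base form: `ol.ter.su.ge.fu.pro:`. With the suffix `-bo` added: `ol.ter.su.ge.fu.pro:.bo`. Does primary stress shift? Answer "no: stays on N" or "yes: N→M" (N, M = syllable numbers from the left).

Base `ol.ter.su.ge.fu.pro:` (6 syllables):
  The word has 6 syllables; the first syllable is syllable 1 (ol).
  → primary stress on syllable 1.
Suffixed `ol.ter.su.ge.fu.pro:.bo` (7 syllables):
  The word has 7 syllables; the first syllable is syllable 1 (ol).
  → primary stress on syllable 1.

no: stays on 1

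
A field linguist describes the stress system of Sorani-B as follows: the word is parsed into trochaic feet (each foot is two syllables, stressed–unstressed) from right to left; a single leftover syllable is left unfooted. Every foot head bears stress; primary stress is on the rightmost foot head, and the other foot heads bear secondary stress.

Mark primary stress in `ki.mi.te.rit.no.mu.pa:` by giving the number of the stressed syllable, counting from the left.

6

Parse right to left into trochaic (ˈσσ) feet: ki (ˈmi.te) (ˈrit.no) (ˈmu.pa:). Syllable 1 is left unfooted.
Foot heads (stressed positions): 2, 4, 6.
End Rule Rightmost: primary stress on the rightmost head = syllable 6.
Primary stress: syllable 6 → ki.mi.te.rit.no.ˈmu.pa:.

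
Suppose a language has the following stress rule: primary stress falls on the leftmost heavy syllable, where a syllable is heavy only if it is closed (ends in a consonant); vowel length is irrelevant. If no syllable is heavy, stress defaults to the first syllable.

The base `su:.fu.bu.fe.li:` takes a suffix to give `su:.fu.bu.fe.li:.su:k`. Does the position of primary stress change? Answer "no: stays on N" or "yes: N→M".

Base `su:.fu.bu.fe.li:` (5 syllables):
  Weights: 1 su: L, 2 fu L, 3 bu L, 4 fe L, 5 li: L.
  No heavy syllable in the domain; default to the first syllable = syllable 1.
  → primary stress on syllable 1.
Suffixed `su:.fu.bu.fe.li:.su:k` (6 syllables):
  Weights: 1 su: L, 2 fu L, 3 bu L, 4 fe L, 5 li: L, 6 su:k H.
  Heavy syllables in the domain: 6. The leftmost is syllable 6 (su:k).
  → primary stress on syllable 6.

yes: 1→6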